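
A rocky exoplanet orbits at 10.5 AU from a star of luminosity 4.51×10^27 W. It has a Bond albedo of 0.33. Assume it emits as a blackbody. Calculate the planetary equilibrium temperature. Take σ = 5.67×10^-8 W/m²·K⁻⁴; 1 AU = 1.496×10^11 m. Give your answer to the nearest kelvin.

Orbital distance: d = 10.5 AU = 1.571×10^12 m.
Spreading L over a sphere of radius d: S = 4.51×10^27/(4π·1.57×10^12²) = 145.5 W/m².
Absorbed flux (global mean): S(1−α)/4 = 145.5·0.67/4 = 24.36 W/m².
In equilibrium σT⁴ equals this, so T = 144.0 K.

144 kelvin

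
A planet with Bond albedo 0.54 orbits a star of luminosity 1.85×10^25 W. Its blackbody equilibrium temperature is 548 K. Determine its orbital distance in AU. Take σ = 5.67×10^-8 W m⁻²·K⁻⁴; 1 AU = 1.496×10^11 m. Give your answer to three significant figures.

Energy balance gives S = 4σT⁴/(1−α) = 44460 W m⁻².
S = L/(4πd²) → d = √(L/4πS) = √(1.85×10^25/(4π·44460)) = 5.754×10^9 m = 0.03846 AU.

0.0385 AU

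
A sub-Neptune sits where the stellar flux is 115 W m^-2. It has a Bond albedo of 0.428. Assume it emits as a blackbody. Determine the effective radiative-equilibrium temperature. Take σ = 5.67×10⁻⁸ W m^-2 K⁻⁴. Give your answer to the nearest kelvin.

Absorbed flux (global mean): S(1−α)/4 = 115.0·0.572/4 = 16.45 W m^-2.
Set σT⁴ = 16.45 → T = (16.45/σ)^(1/4) = 130.5 K.

131 K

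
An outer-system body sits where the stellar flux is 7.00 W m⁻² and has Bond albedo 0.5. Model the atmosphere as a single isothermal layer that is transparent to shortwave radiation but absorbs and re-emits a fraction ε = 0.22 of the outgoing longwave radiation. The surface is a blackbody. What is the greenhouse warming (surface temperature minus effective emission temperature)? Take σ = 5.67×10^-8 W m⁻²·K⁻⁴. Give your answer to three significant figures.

1.85 K

At the top of the atmosphere, σT_e⁴ = S(1−α)/4 = 0.8750 W m⁻², giving T_e = 62.68 K.
Surface balance with a leaky layer gives σT_s⁴ = σT_e⁴·2/(2−ε), so T_s = T_e·[2/(2−0.22)]^(1/4) = 64.53 K.
Greenhouse warming: T_s − T_e = 1.853 K.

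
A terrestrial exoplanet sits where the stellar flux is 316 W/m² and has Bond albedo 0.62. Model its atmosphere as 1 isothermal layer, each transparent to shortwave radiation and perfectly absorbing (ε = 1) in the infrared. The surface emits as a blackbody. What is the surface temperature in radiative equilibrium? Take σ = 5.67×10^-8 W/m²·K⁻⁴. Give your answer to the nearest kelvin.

180 K

The effective emission temperature is T_e = [S(1−α)/(4σ)]^¼ = 151.7 K.
For an N-layer opaque stack, T_s⁴ = (N+1)T_e⁴, hence T_s = (2)^(1/4)×151.7 K = 180.4 K.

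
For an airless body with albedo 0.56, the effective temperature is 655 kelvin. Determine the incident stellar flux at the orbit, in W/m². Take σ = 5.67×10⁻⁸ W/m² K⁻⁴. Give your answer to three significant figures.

94900 W/m²

Invert the energy balance for S: S = 4σT⁴/(1−α).
σT⁴ = 5.67×10⁻⁸·(655)⁴ = 10440 W/m².
So S = 4×10440/(1−0.56) = 94880 W/m².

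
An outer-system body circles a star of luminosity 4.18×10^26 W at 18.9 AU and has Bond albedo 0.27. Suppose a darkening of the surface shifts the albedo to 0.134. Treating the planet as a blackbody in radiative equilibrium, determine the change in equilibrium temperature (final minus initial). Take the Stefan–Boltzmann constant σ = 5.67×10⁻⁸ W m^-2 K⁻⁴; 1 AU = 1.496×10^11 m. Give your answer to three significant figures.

2.64 K

d = 18.9 × 1.496×10^11 m = 2.827×10^12 m.
Spreading L over a sphere of radius d: S = 4.18×10^26/(4π·2.83×10^12²) = 4.161 W m^-2.
Before: T₁ = [4.161·0.73/(4σ)]^(1/4) = 60.49 K.
With α = 0.134, T₂ = 63.13 K.
ΔT = T₂ − T₁ = 2.640 K.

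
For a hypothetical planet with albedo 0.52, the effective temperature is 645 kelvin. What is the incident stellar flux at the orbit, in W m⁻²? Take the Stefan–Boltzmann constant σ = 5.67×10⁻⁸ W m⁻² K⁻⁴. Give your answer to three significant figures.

From S(1−α)/4 = σT⁴: S = 4σT⁴/(1−α).
σT⁴ = 5.67×10⁻⁸·(645)⁴ = 9813 W m⁻².
So S = 4×9813/(1−0.52) = 81780 W m⁻².

81800 W m⁻²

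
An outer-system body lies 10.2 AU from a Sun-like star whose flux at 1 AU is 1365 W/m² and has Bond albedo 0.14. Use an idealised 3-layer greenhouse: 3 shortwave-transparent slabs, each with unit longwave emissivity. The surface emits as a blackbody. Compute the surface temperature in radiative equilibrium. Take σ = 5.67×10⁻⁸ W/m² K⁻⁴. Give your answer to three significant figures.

Flux at the orbit: S = 1365/(10.2)² = 13.12 W/m².
The effective emission temperature is T_e = [S(1−α)/(4σ)]^¼ = 83.98 K.
Layer-by-layer balance gives σT_s⁴ = (N+1)σT_e⁴, so T_s = 4^¼·83.98 = 118.8 K.

119 K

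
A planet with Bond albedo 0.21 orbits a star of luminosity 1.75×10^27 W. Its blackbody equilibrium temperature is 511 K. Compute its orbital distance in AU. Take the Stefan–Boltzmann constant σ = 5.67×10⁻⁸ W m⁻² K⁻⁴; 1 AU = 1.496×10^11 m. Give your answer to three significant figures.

Required flux: S = 4σT⁴/(1−α) = 19570 W m⁻².
From L = 4πd²S, d = √(1.75×10^27/(4π·19570)) = 8.435×10^10 m = 0.5638 AU.

0.564 AU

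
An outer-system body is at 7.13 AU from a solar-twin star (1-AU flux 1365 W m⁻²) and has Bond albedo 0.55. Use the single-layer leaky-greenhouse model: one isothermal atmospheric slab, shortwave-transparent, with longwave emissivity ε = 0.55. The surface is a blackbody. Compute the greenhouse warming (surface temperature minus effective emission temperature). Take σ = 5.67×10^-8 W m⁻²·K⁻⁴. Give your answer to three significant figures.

Irradiance scales as 1/d², so S = 1365 W m⁻² × (1/7.13)² = 26.85 W m⁻².
Effective emission temperature (TOA balance): σT_e⁴ = S(1−α)/4 = 3.021 W m⁻² → T_e = 85.43 K.
For a single slab of emissivity ε, T_s⁴ = 2T_e⁴/(2−ε); thus T_s = 85.43·(1.379)^(1/4) = 92.59 K.
The atmosphere warms the surface by 7.152 K.

7.15 kelvin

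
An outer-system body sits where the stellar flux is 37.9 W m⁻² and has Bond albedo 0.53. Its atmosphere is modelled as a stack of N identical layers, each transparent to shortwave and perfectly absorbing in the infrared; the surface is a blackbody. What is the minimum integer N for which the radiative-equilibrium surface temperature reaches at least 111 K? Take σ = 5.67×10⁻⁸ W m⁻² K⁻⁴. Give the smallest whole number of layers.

1

Top-of-atmosphere balance: σT_e⁴ = S(1−α)/4 = 4.453 W m⁻² → T_e = 94.14 K.
T_s = (N+1)^(1/4)·T_e ≥ 111 K requires N+1 ≥ (T_s/T_e)⁴ = (111/94.14)⁴ = 1.933.
Rounding up, N = 1.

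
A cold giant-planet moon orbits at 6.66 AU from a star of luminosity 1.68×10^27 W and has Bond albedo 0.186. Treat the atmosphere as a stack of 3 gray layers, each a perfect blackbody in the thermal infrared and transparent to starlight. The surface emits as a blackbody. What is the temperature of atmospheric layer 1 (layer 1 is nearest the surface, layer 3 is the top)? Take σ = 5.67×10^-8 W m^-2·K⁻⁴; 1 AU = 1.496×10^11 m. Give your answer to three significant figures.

195 K

d = 6.66 × 1.496×10^11 m = 9.963×10^11 m.
S = L/(4πd²) = 134.7 W m^-2.
OLR = S(1−α)/4 = 27.41 W m^-2; the top layer radiates at T_e = 148.3 K.
The net upward flux σT_e⁴ is constant between every pair of levels, so T_k⁴ = (N+1−k)T_e⁴.
T_1 = (3)^(1/4)·148.3 = 195.1 K.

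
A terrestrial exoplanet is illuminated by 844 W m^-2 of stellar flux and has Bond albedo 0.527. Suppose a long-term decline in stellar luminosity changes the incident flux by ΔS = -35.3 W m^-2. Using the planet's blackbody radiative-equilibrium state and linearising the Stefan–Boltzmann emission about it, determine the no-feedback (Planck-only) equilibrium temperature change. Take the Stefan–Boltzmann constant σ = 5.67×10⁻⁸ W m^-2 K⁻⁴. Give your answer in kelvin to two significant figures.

-2.1 kelvin

Reference equilibrium: T_e = [S(1−α)/(4σ)]^(1/4) = 204.8 K.
Only a fraction (1−α) is absorbed and it's spread over 4πR², so ΔF = (1−α)ΔS/4 = -4.174 W m^-2.
The Planck feedback parameter is 4σT_e³ = 1.949 W m^-2/K.
ΔT₀ = ΔF/λ_P = -4.174/1.949 = -2.14 K.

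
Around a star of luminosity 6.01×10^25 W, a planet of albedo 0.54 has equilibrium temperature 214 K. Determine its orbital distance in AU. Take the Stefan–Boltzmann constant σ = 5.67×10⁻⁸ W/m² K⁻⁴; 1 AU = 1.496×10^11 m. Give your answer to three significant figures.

0.455 AU

The flux needed for this T is 4σT⁴/(1−0.54) = 1034 W/m².
From L = 4πd²S, d = √(6.01×10^25/(4π·1034)) = 6.801×10^10 m = 0.4546 AU.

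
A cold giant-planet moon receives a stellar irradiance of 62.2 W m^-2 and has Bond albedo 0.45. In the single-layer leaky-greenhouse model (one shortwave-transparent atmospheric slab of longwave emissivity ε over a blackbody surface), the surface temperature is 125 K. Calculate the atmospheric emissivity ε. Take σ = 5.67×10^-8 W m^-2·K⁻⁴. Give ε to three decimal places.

0.764

TOA balance gives T_e = 110.8 K.
Inverting T_s⁴ = 2T_e⁴/(2−ε): (T_e/T_s)⁴ = 0.6178, so ε = 2(1 − 0.6178) = 0.7643.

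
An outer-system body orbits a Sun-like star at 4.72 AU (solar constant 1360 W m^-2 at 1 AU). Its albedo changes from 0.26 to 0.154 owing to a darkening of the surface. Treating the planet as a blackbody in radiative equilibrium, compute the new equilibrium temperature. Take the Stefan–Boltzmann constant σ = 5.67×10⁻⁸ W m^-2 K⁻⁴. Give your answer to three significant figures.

Flux at the orbit: S = 1360/(4.72)² = 61.05 W m^-2.
With the new albedo, S(1−α₂)/4 = 12.91 W m^-2, so T₂ = 122.8 K.

123 kelvin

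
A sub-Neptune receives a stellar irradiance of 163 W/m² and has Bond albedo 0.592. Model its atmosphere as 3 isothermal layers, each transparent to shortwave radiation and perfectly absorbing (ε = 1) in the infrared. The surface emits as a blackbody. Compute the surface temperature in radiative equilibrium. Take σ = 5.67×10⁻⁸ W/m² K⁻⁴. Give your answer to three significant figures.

Top-of-atmosphere balance: σT_e⁴ = S(1−α)/4 = 16.63 W/m² → T_e = 130.9 K.
Layer-by-layer balance gives σT_s⁴ = (N+1)σT_e⁴, so T_s = 4^¼·130.9 = 185.1 K.

185 K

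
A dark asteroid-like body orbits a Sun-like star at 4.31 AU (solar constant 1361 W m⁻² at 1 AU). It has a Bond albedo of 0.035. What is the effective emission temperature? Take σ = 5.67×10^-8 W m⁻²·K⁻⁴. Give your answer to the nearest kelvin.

Irradiance scales as 1/d², so S = 1361 W m⁻² × (1/4.31)² = 73.27 W m⁻².
Averaging over the sphere, the absorbed flux is S(1−α)/4 = 17.68 W m⁻².
Balancing against σT⁴: T = (17.68/5.67×10⁻⁸)^(1/4) = 132.9 K.

133 kelvin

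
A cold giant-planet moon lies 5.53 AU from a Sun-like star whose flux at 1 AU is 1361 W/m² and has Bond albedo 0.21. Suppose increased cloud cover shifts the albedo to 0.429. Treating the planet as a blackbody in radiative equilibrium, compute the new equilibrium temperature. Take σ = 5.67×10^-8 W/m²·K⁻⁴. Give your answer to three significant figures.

Flux at the orbit: S = 1361/(5.53)² = 44.50 W/m².
With the new albedo, S(1−α₂)/4 = 6.353 W/m², so T₂ = 102.9 K.

103 K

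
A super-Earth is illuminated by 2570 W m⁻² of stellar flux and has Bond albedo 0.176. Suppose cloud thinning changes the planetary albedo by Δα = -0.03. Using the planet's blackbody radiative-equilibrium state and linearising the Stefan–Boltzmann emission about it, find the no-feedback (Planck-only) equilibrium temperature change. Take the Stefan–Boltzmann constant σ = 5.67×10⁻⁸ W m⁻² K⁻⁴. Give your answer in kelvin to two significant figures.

Reference equilibrium: T_e = [S(1−α)/(4σ)]^(1/4) = 310.9 K.
TOA radiative forcing: ΔF = −S·Δα/4 = −2570·(-0.03)/4 = 19.27 W m⁻².
Linearising σT⁴ gives d(σT⁴)/dT = 4σT_e³ = 6.812 W m⁻² per K.
ΔT₀ = ΔF/λ_P = 19.27/6.812 = 2.83 K.

2.8 K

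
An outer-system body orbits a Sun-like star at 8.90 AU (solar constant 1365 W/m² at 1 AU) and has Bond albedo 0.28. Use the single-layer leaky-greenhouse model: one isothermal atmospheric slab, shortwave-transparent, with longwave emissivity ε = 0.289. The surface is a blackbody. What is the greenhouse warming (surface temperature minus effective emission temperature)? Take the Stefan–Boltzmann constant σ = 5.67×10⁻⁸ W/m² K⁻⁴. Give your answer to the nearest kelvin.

By the inverse-square law, S = 1365/8.90² = 17.23 W/m².
At the top of the atmosphere, σT_e⁴ = S(1−α)/4 = 3.102 W/m², giving T_e = 86.00 K.
For a single slab of emissivity ε, T_s⁴ = 2T_e⁴/(2−ε); thus T_s = 86.00·(1.169)^(1/4) = 89.42 K.
The atmosphere warms the surface by 3.422 K.

3 kelvin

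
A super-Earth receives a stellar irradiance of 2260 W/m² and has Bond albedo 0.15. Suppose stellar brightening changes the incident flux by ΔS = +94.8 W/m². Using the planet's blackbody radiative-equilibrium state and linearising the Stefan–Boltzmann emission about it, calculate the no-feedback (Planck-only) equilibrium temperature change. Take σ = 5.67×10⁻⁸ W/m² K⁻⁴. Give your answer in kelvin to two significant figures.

Unperturbed T_e = [2260·(1−0.15)/(4σ)]^¼ = 303.4 K.
ΔF = Δ[S(1−α)]/4 = (1−0.15)·+94.8/4 = 20.14 W/m².
Planck response: λ_P = 4σT_e³ = 4·5.67×10⁻⁸·(303.4)³ = 6.332 W/m²/K.
So ΔT₀ = 20.14/6.332 = 3.18 K.

3.2 kelvin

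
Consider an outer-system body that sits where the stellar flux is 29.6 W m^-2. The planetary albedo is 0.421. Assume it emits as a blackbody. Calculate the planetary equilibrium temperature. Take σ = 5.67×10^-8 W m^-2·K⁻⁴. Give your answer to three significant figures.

93.2 K

Averaging over the sphere, the absorbed flux is S(1−α)/4 = 4.285 W m^-2.
Balancing against σT⁴: T = (4.285/5.67×10⁻⁸)^(1/4) = 93.24 K.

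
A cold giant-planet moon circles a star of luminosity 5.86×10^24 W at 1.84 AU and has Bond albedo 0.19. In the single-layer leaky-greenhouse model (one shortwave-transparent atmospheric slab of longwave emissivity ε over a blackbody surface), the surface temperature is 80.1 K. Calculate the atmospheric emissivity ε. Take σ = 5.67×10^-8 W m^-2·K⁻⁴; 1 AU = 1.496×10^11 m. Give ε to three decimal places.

0.932

d = 1.84 × 1.496×10^11 m = 2.753×10^11 m.
Flux at the orbit: S = L/(4πd²) = 5.86×10^24/(4π·(2.75×10^11)²) = 6.154 W m^-2.
Effective temperature: T_e = [S(1−α)/(4σ)]^(1/4) = 68.47 K.
Since (2−ε)/2 = (T_e/T_s)⁴ = 0.5340, ε = 0.9321.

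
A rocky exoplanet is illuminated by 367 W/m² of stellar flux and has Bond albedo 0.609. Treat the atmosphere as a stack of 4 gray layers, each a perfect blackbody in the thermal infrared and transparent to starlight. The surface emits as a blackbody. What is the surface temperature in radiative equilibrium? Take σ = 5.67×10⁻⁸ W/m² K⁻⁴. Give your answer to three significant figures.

OLR = S(1−α)/4 = 35.87 W/m²; the top layer radiates at T_e = 158.6 K.
Layer-by-layer balance gives σT_s⁴ = (N+1)σT_e⁴, so T_s = 5^¼·158.6 = 237.2 K.

237 kelvin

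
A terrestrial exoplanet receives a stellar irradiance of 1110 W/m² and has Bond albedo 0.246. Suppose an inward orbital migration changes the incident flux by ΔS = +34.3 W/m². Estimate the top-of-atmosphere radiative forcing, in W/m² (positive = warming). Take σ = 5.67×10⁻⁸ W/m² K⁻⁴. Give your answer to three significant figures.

6.47 W/m²

Only a fraction (1−α) is absorbed and it's spread over 4πR², so ΔF = (1−α)ΔS/4 = 6.466 W/m².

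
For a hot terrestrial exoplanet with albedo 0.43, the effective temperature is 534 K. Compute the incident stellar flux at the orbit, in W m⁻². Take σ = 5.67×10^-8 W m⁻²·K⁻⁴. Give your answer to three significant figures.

Invert the energy balance for S: S = 4σT⁴/(1−α).
The emitted flux is σT⁴ = 4611 W m⁻².
So S = 4×4611/(1−0.43) = 32350 W m⁻².

32400 W m⁻²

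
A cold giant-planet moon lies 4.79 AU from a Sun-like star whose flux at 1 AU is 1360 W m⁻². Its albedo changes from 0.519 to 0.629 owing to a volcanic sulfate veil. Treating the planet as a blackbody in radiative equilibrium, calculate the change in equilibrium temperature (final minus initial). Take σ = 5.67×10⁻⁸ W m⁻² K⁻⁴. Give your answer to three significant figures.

Irradiance scales as 1/d², so S = 1360 W m⁻² × (1/4.79)² = 59.27 W m⁻².
Before: T₁ = [59.27·0.481/(4σ)]^(1/4) = 105.9 K.
Final:   T₂ = [S(1−0.629)/(4σ)]^(1/4) = 99.23 K.
ΔT = T₂ − T₁ = -6.655 K.

-6.66 kelvin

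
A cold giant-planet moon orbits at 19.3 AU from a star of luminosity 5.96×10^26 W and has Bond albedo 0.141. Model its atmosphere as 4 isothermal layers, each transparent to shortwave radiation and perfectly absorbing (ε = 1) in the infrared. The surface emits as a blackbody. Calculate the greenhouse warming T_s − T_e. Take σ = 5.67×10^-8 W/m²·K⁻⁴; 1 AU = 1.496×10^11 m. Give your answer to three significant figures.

33.7 K

Orbital distance: d = 19.3 AU = 2.887×10^12 m.
Flux at the orbit: S = L/(4πd²) = 5.96×10^26/(4π·(2.89×10^12)²) = 5.689 W/m².
Top-of-atmosphere balance: σT_e⁴ = S(1−α)/4 = 1.222 W/m² → T_e = 68.13 K.
T_s = (N+1)^(1/4)·T_e = 101.9 K.
Warming: T_s − T_e = 33.75 K.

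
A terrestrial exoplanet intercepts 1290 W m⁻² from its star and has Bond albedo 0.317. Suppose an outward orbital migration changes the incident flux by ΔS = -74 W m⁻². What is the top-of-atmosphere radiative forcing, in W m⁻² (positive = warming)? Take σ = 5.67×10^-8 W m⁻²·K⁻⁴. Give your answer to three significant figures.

TOA radiative forcing: ΔF = (1−α)ΔS/4 = 0.683·(-74)/4 = -12.64 W m⁻².

-12.6 W m⁻²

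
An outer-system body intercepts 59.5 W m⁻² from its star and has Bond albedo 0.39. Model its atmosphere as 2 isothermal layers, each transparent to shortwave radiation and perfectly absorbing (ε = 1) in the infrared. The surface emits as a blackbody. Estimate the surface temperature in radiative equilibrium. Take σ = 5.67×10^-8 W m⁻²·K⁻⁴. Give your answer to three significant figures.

OLR = S(1−α)/4 = 9.074 W m⁻²; the top layer radiates at T_e = 112.5 K.
Layer-by-layer balance gives σT_s⁴ = (N+1)σT_e⁴, so T_s = 3^¼·112.5 = 148.0 K.

148 kelvin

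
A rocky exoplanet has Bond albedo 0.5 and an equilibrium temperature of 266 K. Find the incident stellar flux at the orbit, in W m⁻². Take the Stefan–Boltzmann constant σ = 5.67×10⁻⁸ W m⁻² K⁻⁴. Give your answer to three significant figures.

2270 W m⁻²

From S(1−α)/4 = σT⁴: S = 4σT⁴/(1−α).
The emitted flux is σT⁴ = 283.9 W m⁻².
S = 4·283.9/0.5 = 2271 W m⁻².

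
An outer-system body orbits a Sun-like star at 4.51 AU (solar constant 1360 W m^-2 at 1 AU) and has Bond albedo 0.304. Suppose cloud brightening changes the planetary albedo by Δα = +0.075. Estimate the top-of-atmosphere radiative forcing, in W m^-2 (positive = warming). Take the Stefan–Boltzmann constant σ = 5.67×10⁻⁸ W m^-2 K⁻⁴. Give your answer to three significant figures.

-1.25 W m^-2

Flux at the orbit: S = 1360/(4.51)² = 66.86 W m^-2.
The change in absorbed flux is Δ[S(1−α)/4] = −SΔα/4 = -1.254 W m^-2.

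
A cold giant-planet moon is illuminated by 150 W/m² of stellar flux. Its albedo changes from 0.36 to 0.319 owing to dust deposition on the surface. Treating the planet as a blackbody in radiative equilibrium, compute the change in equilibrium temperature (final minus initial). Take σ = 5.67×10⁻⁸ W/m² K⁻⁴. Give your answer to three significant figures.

With α = 0.36, T₁ = 143.4 K.
After:  T₂ = [150.0·0.681/(4σ)]^(1/4) = 145.7 K.
Change: 145.7 − 143.4 = 2.244 K.

2.24 K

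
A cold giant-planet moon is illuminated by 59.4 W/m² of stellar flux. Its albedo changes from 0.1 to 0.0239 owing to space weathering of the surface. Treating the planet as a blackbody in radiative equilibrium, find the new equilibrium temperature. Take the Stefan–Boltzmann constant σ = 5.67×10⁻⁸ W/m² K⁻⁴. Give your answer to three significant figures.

New equilibrium: T₂ = [(1−0.0239)·59.40/(4σ)]^(1/4) = 126.4 K.

126 kelvin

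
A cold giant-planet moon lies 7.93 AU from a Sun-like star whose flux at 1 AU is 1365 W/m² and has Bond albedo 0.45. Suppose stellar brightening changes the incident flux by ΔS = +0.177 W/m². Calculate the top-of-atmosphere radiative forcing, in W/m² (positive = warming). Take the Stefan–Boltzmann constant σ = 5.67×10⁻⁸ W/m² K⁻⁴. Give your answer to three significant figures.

0.0243 W/m²

Irradiance scales as 1/d², so S = 1365 W/m² × (1/7.93)² = 21.71 W/m².
TOA radiative forcing: ΔF = (1−α)ΔS/4 = 0.55·(+0.177)/4 = 0.02434 W/m².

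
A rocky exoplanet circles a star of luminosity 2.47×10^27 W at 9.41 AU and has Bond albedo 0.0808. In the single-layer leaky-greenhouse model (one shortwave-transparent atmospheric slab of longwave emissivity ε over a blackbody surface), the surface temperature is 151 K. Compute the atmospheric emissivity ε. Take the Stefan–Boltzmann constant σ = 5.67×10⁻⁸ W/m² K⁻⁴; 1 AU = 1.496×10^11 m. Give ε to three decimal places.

d = 9.41 × 1.496×10^11 m = 1.408×10^12 m.
S = L/(4πd²) = 99.18 W/m².
TOA balance gives T_e = 141.6 K.
Since (2−ε)/2 = (T_e/T_s)⁴ = 0.7732, ε = 0.4536.

0.454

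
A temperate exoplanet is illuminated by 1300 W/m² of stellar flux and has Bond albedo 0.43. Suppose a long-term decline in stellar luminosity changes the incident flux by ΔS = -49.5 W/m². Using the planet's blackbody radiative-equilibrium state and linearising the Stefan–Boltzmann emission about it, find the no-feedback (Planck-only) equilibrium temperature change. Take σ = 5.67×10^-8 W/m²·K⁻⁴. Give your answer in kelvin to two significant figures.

-2.3 K

Unperturbed T_e = [1300·(1−0.43)/(4σ)]^¼ = 239.1 K.
ΔF = Δ[S(1−α)]/4 = (1−0.43)·-49.5/4 = -7.054 W/m².
The Planck feedback parameter is 4σT_e³ = 3.099 W/m²/K.
Hence the no-feedback warming is ΔF/(4σT_e³) = -2.28 K.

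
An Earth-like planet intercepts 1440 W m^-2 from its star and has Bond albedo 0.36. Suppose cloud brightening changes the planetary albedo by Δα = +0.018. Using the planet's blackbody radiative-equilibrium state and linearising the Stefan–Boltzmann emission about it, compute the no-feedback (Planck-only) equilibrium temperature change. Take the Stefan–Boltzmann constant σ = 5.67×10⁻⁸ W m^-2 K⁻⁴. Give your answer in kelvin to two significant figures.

Reference equilibrium: T_e = [S(1−α)/(4σ)]^(1/4) = 252.5 K.
TOA radiative forcing: ΔF = −S·Δα/4 = −1440·(+0.018)/4 = -6.480 W m^-2.
Linearising σT⁴ gives d(σT⁴)/dT = 4σT_e³ = 3.650 W m^-2 per K.
Hence the no-feedback warming is ΔF/(4σT_e³) = -1.78 K.

-1.8 K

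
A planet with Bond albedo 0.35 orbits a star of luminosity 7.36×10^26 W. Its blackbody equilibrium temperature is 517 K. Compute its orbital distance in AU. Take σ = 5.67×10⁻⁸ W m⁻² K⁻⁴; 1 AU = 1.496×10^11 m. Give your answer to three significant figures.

Required flux: S = 4σT⁴/(1−α) = 24930 W m⁻².
Then d = [L/(4πS)]^(1/2) = 4.847×10^10 m, i.e. 0.3240 AU.

0.324 AU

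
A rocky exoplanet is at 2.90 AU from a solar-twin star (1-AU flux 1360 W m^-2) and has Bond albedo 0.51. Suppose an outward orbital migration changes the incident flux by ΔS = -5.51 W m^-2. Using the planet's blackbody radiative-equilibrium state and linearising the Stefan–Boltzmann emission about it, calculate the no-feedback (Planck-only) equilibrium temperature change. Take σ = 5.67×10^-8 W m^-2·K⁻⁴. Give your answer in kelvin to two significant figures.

-1.2 kelvin

Irradiance scales as 1/d², so S = 1360 W m^-2 × (1/2.90)² = 161.7 W m^-2.
The baseline emission temperature is T_e = 136.7 K.
ΔF = Δ[S(1−α)]/4 = (1−0.51)·-5.51/4 = -0.6750 W m^-2.
The Planck feedback parameter is 4σT_e³ = 0.5796 W m^-2/K.
Hence the no-feedback warming is ΔF/(4σT_e³) = -1.16 K.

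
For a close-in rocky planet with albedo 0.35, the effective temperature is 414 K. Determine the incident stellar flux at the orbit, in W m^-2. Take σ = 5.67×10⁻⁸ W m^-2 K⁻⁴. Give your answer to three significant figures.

10300 W m^-2

Invert the energy balance for S: S = 4σT⁴/(1−α).
The emitted flux is σT⁴ = 1666 W m^-2.
So S = 4×1666/(1−0.35) = 10250 W m^-2.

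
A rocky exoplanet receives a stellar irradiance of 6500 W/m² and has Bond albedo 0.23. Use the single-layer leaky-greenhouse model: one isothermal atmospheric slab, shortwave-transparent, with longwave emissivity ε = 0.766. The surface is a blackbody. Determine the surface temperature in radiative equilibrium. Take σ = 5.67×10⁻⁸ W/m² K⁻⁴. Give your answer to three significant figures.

The planet radiates to space at T_e = [S(1−α)/(4σ)]^(1/4) = 385.4 K.
Surface balance with a leaky layer gives σT_s⁴ = σT_e⁴·2/(2−ε), so T_s = T_e·[2/(2−0.766)]^(1/4) = 434.9 K.

435 kelvin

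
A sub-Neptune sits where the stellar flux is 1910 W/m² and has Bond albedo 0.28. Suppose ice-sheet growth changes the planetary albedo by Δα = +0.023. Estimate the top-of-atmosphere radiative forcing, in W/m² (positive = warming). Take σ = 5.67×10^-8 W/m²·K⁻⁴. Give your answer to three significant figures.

-11.0 W/m²

TOA radiative forcing: ΔF = −S·Δα/4 = −1910·(+0.023)/4 = -10.98 W/m².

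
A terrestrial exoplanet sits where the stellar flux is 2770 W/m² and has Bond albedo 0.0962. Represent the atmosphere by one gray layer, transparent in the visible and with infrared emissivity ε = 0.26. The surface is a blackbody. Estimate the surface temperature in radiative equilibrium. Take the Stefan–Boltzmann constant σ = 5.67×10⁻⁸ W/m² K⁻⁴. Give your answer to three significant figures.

336 K

At the top of the atmosphere, σT_e⁴ = S(1−α)/4 = 625.9 W/m², giving T_e = 324.1 K.
For a single slab of emissivity ε, T_s⁴ = 2T_e⁴/(2−ε); thus T_s = 324.1·(1.149)^(1/4) = 335.6 K.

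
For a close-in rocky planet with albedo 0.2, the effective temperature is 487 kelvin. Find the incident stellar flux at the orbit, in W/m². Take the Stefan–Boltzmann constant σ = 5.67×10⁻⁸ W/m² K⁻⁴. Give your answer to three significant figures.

Invert the energy balance for S: S = 4σT⁴/(1−α).
The emitted flux is σT⁴ = 3189 W/m².
So S = 4×3189/(1−0.2) = 15950 W/m².

15900 W/m²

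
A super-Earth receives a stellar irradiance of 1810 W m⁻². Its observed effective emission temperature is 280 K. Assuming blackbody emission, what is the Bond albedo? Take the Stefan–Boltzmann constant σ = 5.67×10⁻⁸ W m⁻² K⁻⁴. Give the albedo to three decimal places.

Rearranging the radiative balance, α = 1 − 4σT⁴/S.
σT⁴ = 348.5 W m⁻², so 4σT⁴ = 1394 W m⁻².
Hence α = 1 − 1394/1810 = 0.2298.

0.230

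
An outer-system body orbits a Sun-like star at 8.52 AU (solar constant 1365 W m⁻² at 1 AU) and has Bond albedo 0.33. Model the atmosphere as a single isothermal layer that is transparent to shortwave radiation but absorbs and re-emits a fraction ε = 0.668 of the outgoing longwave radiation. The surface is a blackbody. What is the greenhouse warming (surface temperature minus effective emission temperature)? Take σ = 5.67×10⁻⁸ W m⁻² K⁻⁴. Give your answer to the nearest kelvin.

9 kelvin

Irradiance scales as 1/d², so S = 1365 W m⁻² × (1/8.52)² = 18.80 W m⁻².
At the top of the atmosphere, σT_e⁴ = S(1−α)/4 = 3.150 W m⁻², giving T_e = 86.33 K.
Surface balance with a leaky layer gives σT_s⁴ = σT_e⁴·2/(2−ε), so T_s = T_e·[2/(2−0.668)]^(1/4) = 95.57 K.
Greenhouse warming: T_s − T_e = 9.234 K.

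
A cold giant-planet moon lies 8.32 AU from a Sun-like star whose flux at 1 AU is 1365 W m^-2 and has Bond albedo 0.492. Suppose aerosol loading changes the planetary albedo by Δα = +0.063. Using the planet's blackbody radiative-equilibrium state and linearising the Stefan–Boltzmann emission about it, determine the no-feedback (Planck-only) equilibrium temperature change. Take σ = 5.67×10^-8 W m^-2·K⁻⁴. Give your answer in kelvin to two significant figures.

Flux at the orbit: S = 1365/(8.32)² = 19.72 W m^-2.
Unperturbed T_e = [19.72·(1−0.492)/(4σ)]^¼ = 81.52 K.
TOA radiative forcing: ΔF = −S·Δα/4 = −19.72·(+0.063)/4 = -0.3106 W m^-2.
Planck response: λ_P = 4σT_e³ = 4·5.67×10⁻⁸·(81.52)³ = 0.1229 W m^-2/K.
ΔT₀ = ΔF/λ_P = -0.3106/0.1229 = -2.53 K.

-2.5 K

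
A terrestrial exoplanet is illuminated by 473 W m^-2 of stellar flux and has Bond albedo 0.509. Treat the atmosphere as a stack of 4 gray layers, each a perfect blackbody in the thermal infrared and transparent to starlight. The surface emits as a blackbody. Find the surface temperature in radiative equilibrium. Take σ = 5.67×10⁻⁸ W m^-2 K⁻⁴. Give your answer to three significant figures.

OLR = S(1−α)/4 = 58.06 W m^-2; the top layer radiates at T_e = 178.9 K.
With N = 4 opaque layers, T_s = (N+1)^(1/4)·T_e = 5^(1/4)·178.9 = 267.5 K.

267 kelvin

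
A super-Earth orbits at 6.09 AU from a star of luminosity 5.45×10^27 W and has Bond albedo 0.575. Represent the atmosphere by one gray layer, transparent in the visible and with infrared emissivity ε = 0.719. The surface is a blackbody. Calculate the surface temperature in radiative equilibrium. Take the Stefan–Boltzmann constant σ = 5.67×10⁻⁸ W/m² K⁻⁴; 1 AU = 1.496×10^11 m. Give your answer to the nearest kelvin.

198 K

Orbital distance: d = 6.09 AU = 9.111×10^11 m.
S = L/(4πd²) = 522.5 W/m².
The planet radiates to space at T_e = [S(1−α)/(4σ)]^(1/4) = 176.9 K.
For a single slab of emissivity ε, T_s⁴ = 2T_e⁴/(2−ε); thus T_s = 176.9·(1.561)^(1/4) = 197.7 K.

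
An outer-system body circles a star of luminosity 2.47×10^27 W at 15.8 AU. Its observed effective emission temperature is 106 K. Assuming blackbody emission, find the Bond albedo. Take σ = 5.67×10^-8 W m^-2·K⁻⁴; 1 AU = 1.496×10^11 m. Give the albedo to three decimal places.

0.186

d = 15.8 × 1.496×10^11 m = 2.364×10^12 m.
Flux at the orbit: S = L/(4πd²) = 2.47×10^27/(4π·(2.36×10^12)²) = 35.18 W m^-2.
From σT⁴ = S(1−α)/4 we invert for α: 1−α = 4σT⁴/S.
σT⁴ = 7.158 W m^-2, so 4σT⁴ = 28.63 W m^-2.
1−α = 28.63/35.18 = 0.8139, so α = 0.1861.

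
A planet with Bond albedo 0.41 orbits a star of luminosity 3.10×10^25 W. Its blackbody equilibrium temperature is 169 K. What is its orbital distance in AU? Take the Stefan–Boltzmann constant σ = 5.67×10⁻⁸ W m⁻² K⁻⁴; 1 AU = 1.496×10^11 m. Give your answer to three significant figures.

Required flux: S = 4σT⁴/(1−α) = 313.6 W m⁻².
S = L/(4πd²) → d = √(L/4πS) = √(3.10×10^25/(4π·313.6)) = 8.870×10^10 m = 0.5929 AU.

0.593 AU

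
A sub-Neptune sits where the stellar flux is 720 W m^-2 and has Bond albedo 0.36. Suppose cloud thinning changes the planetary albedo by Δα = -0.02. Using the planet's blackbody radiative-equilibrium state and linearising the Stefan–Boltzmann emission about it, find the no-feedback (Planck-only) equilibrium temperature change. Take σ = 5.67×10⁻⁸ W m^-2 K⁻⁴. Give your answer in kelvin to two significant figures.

1.7 K

The baseline emission temperature is T_e = 212.3 K.
TOA radiative forcing: ΔF = −S·Δα/4 = −720.0·(-0.02)/4 = 3.600 W m^-2.
Linearising σT⁴ gives d(σT⁴)/dT = 4σT_e³ = 2.170 W m^-2 per K.
Hence the no-feedback warming is ΔF/(4σT_e³) = 1.66 K.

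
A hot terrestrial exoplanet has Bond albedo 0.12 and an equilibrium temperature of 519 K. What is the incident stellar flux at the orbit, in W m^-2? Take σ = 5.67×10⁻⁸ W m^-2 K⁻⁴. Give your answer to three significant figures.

From S(1−α)/4 = σT⁴: S = 4σT⁴/(1−α).
σT⁴ = 5.67×10⁻⁸·(519)⁴ = 4114 W m^-2.
So S = 4×4114/(1−0.12) = 18700 W m^-2.

18700 W m^-2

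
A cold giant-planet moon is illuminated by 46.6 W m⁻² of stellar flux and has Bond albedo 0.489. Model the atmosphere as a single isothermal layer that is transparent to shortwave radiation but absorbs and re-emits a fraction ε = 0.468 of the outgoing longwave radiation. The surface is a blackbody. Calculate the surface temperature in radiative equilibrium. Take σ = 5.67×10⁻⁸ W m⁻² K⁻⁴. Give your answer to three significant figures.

The planet radiates to space at T_e = [S(1−α)/(4σ)]^(1/4) = 101.2 K.
For a single slab of emissivity ε, T_s⁴ = 2T_e⁴/(2−ε); thus T_s = 101.2·(1.305)^(1/4) = 108.2 K.

108 K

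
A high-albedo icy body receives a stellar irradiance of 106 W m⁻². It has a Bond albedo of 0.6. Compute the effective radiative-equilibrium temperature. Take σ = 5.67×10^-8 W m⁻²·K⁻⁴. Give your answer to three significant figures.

117 K

Absorbed flux (global mean): S(1−α)/4 = 106.0·0.4/4 = 10.60 W m⁻².
Set σT⁴ = 10.60 → T = (10.60/σ)^(1/4) = 116.9 K.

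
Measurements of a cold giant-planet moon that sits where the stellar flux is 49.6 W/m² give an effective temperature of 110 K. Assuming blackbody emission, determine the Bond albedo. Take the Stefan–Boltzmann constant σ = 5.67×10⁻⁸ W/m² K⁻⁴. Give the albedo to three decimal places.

Rearranging the radiative balance, α = 1 − 4σT⁴/S.
σT⁴ = 8.301 W/m², so 4σT⁴ = 33.21 W/m².
Hence α = 1 − 33.21/49.60 = 0.3305.

0.331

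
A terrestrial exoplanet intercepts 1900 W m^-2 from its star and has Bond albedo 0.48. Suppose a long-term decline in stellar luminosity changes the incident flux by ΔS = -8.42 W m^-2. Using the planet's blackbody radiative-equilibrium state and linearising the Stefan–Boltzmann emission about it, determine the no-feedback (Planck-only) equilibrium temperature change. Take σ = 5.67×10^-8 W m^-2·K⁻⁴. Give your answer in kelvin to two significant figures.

-0.28 K

The baseline emission temperature is T_e = 256.9 K.
Only a fraction (1−α) is absorbed and it's spread over 4πR², so ΔF = (1−α)ΔS/4 = -1.095 W m^-2.
Linearising σT⁴ gives d(σT⁴)/dT = 4σT_e³ = 3.846 W m^-2 per K.
ΔT₀ = ΔF/λ_P = -1.095/3.846 = -0.285 K.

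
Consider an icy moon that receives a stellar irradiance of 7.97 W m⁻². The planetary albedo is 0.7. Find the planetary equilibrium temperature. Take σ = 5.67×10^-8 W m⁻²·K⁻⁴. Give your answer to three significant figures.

The planet absorbs (1−α)S over its disc πR² and re-emits over 4πR², so the mean absorbed flux is (1−0.7)·7.970/4 = 0.5978 W m⁻².
Set σT⁴ = 0.5978 → T = (0.5978/σ)^(1/4) = 56.98 K.

57.0 kelvin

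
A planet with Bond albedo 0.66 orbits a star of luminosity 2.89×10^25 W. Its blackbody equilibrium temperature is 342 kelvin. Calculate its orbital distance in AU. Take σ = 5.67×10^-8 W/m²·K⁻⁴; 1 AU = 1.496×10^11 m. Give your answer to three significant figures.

The flux needed for this T is 4σT⁴/(1−0.66) = 9126 W/m².
S = L/(4πd²) → d = √(L/4πS) = √(2.89×10^25/(4π·9126)) = 1.587×10^10 m = 0.1061 AU.

0.106 AU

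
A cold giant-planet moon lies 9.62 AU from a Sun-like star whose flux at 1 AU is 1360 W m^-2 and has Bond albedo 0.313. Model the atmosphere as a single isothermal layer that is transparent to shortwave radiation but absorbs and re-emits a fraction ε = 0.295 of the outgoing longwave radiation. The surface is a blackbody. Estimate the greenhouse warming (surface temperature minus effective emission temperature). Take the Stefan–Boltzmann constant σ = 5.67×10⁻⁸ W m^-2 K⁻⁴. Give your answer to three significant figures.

3.32 kelvin

Flux at the orbit: S = 1360/(9.62)² = 14.70 W m^-2.
At the top of the atmosphere, σT_e⁴ = S(1−α)/4 = 2.524 W m^-2, giving T_e = 81.68 K.
The surface balance (absorbed SW + ε·downward IR = σT_s⁴) with T_a⁴ = T_s⁴/2 reduces to T_s = T_e·[2/(2−ε)]^¼ = 85.01 K.
T_s − T_e = 85.01 − 81.68 = 3.325 K.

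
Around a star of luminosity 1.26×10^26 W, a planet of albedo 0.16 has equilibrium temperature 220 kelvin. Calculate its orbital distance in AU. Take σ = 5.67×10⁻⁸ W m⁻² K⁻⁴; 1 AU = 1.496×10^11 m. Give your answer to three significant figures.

Required flux: S = 4σT⁴/(1−α) = 632.5 W m⁻².
Then d = [L/(4πS)]^(1/2) = 1.259×10^11 m, i.e. 0.8416 AU.

0.842 AU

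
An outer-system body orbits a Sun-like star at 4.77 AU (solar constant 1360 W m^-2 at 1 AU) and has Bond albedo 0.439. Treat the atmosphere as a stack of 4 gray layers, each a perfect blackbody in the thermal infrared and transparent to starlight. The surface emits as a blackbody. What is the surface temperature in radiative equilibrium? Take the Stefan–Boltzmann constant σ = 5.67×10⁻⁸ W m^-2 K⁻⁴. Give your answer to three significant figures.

165 kelvin

Flux at the orbit: S = 1360/(4.77)² = 59.77 W m^-2.
The effective emission temperature is T_e = [S(1−α)/(4σ)]^¼ = 110.3 K.
With N = 4 opaque layers, T_s = (N+1)^(1/4)·T_e = 5^(1/4)·110.3 = 164.9 K.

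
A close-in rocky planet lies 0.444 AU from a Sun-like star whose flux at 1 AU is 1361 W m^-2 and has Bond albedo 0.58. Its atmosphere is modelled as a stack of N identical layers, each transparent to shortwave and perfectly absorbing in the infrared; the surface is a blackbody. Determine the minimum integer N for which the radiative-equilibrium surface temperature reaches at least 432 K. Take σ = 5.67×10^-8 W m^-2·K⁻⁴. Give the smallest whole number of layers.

2

By the inverse-square law, S = 1361/0.444² = 6904 W m^-2.
Top-of-atmosphere balance: σT_e⁴ = S(1−α)/4 = 724.9 W m^-2 → T_e = 336.3 K.
T_s = (N+1)^(1/4)·T_e ≥ 432 K requires N+1 ≥ (T_s/T_e)⁴ = (432/336.3)⁴ = 2.724.
Rounding up, N = 2.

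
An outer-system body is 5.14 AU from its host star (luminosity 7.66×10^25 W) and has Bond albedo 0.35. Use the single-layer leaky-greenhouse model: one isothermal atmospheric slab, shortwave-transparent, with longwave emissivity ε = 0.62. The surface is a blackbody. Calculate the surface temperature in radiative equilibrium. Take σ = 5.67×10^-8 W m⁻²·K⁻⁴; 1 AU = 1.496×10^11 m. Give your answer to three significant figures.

80.9 K

Orbital distance: d = 5.14 AU = 7.689×10^11 m.
Flux at the orbit: S = L/(4πd²) = 7.66×10^25/(4π·(7.69×10^11)²) = 10.31 W m⁻².
Effective emission temperature (TOA balance): σT_e⁴ = S(1−α)/4 = 1.675 W m⁻² → T_e = 73.73 K.
The surface balance (absorbed SW + ε·downward IR = σT_s⁴) with T_a⁴ = T_s⁴/2 reduces to T_s = T_e·[2/(2−ε)]^¼ = 80.89 K.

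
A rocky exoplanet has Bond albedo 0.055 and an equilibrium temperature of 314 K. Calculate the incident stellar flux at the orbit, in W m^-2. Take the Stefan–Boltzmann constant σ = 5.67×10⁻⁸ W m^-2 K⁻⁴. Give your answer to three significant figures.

2330 W m^-2

Invert the energy balance for S: S = 4σT⁴/(1−α).
σT⁴ = 5.67×10⁻⁸·(314)⁴ = 551.2 W m^-2.
So S = 4×551.2/(1−0.055) = 2333 W m^-2.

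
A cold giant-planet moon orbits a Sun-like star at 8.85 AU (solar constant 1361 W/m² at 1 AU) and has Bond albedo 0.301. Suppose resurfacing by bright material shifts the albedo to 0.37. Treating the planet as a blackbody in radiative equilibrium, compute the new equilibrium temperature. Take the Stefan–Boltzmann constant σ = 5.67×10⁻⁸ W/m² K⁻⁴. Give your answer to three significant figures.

Irradiance scales as 1/d², so S = 1361 W/m² × (1/8.85)² = 17.38 W/m².
With the new albedo, S(1−α₂)/4 = 2.737 W/m², so T₂ = 83.35 K.

83.4 K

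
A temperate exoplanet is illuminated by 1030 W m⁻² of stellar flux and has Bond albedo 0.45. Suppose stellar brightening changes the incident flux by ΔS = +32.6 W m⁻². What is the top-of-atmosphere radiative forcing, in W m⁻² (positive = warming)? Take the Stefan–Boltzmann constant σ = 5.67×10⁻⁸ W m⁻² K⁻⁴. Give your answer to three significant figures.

Only a fraction (1−α) is absorbed and it's spread over 4πR², so ΔF = (1−α)ΔS/4 = 4.483 W m⁻².

4.48 W m⁻²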